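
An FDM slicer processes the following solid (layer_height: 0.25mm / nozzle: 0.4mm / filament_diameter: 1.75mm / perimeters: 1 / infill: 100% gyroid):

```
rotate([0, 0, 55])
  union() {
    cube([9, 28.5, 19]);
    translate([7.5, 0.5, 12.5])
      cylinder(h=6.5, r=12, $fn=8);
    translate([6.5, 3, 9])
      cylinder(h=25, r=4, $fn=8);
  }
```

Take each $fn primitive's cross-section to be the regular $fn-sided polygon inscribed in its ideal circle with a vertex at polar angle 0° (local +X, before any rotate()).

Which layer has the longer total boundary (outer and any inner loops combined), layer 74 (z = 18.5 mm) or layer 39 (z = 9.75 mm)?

layer 74 (z = 18.5 mm)

Layer 74 (z = 18.5): the 9×28.5 cube contributes its full rectangle (perimeter 75.00 mm); the cylinder at (7.5, 0.5): section is a regular 8-gon, circumradius r=12 (perimeter = 2·8·12.000·sin(180°/8) = 73.48 mm); the r=4 cylinder at (6.5, 3) contributes a regular 8-gon of circumradius 4 (perimeter = 2·8·4.000·sin(180°/8) = 24.49 mm); Merging all regions: the regions partially overlap (shared area 145.64 mm²), so the edge portions inside another operand are dropped and the merged outline is re-measured after clipping — boundary = 108.46 mm; (rotated 55° about Z; rotation is an isometry so areas/perimeters/island counts are preserved). So its perimeter = 108.46 mm. Layer 39 (z = 9.75): the cube (footprint 9×28.5) is included at this height (perimeter 75.00 mm); the cylinder at (7.5, 0.5) does not reach this height (z outside [12.5, 19]); the cylinder at (6.5, 3): section is a regular 8-gon, circumradius r=4 (perimeter = 2·8·4.000·sin(180°/8) = 24.49 mm); Combining (union): the regions partially overlap (shared area 37.62 mm²), so the edge portions inside another operand are dropped and the merged outline is re-measured after clipping — boundary = 76.30 mm; (whole slice rotated 55° about Z — lengths, areas and connectivity unchanged). So its perimeter = 76.30 mm. Layer 74 is larger (108.46 vs 76.30 mm).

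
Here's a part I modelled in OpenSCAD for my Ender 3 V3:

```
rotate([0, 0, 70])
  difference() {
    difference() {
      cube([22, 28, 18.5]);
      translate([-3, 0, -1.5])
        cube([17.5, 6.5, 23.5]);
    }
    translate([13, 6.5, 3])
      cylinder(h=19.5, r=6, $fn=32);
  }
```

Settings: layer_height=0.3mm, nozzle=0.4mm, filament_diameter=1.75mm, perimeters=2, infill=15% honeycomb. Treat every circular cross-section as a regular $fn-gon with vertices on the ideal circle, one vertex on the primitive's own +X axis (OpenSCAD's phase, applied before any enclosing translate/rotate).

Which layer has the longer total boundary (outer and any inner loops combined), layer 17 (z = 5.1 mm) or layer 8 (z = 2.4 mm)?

Layer 17 (z = 5.1): the 22×28 cube contributes its full rectangle (perimeter 100.00 mm); the 17.5×6.5 cube at (-3, 0) contributes its full rectangle (perimeter 48.00 mm); Subtracting the remaining from the first: starting from the 22×28 cube, the 17.5×6.5 cube at (-3, 0) partially overlaps it — only the 94.25 mm² overlap (of its 113.75 mm²) is removed, clipping the outline — boundary = 100.00 mm; the cylinder at (13, 6.5): section is a regular 32-gon, circumradius r=6 (perimeter = 2·32·6.000·sin(180°/32) = 37.64 mm); Taking the first minus the rest: starting from the result so far, the r=6 cylinder at (13, 6.5) partially overlaps it — only the 75.40 mm² overlap (of its 112.37 mm²) is removed, clipping the outline — boundary = 113.42 mm; (rotated 70° about Z; rotation is an isometry so areas/perimeters/island counts are preserved). So its perimeter = 113.42 mm. Layer 8 (z = 2.4): the 22×28 cube contributes its full rectangle (perimeter 100.00 mm); the cube at (-3, 0) (footprint 17.5×6.5) is included at this height (perimeter 48.00 mm); Taking the first minus the rest: starting from the 22×28 cube, the 17.5×6.5 cube at (-3, 0) partially overlaps it — only the 94.25 mm² overlap (of its 113.75 mm²) is removed, clipping the outline — boundary = 100.00 mm; the cylinder at (13, 6.5) is absent (z outside [3, 22.5]); Taking the first minus the rest: none of the subtracted shapes is present at this height, so the result so far is unchanged — boundary = 100.00 mm; (whole slice rotated 70° about Z — lengths, areas and connectivity unchanged). So its perimeter = 100.00 mm. Layer 17 is larger (113.42 vs 100.00 mm).

layer 17 (z = 5.1 mm)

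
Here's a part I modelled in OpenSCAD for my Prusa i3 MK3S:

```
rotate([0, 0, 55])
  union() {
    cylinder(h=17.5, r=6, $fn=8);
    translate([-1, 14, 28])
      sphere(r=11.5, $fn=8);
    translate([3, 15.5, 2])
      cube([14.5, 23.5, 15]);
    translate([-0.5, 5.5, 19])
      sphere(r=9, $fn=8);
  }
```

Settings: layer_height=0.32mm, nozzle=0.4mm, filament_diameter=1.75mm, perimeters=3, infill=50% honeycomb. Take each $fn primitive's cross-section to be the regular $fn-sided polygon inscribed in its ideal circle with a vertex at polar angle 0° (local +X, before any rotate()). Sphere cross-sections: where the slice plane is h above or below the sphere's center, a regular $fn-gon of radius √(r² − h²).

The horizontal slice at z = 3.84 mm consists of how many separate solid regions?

At z = 3.84 mm: the cylinder: section is a regular 8-gon, circumradius r=6; the sphere at (-1, 14) does not reach this height (|z−center|=24.160 > r=11.5); the 14.5×23.5 cube at (3, 15.5) contributes its full rectangle; the sphere at (-0.5, 5.5) does not reach this height (|z−center|=15.160 > r=9); Taking the union: the 2 present regions are separate (no shared area or edge), so areas and boundary lengths simply add and each stays a separate island — 2 connected regions; (rotated 55° about Z; rotation is an isometry so areas/perimeters/island counts are preserved). The result has 2 disconnected regions.

2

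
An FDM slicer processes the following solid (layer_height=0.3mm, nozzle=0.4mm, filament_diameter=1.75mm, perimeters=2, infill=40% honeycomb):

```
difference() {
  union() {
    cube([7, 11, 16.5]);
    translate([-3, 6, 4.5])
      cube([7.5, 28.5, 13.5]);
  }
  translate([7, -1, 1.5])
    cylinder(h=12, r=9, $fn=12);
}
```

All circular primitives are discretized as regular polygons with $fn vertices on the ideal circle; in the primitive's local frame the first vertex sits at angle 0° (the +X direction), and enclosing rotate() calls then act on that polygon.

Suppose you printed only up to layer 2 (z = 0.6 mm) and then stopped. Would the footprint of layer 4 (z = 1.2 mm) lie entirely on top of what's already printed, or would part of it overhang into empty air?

entirely on top

Compare the two slices. At z = 0.6: the 7×11 cube contributes its full rectangle (area 77.00 mm²); the cube at (-3, 6) does not reach this height (z outside [4.5, 18]); Merging all regions: only the 7×11 cube is present, so the union is just that shape — area = 77.00 mm²; the cylinder at (7, -1) is not intersected at this z (z outside [1.5, 13.5]); Subtracting the remaining from the first: none of the subtracted shapes is present at this height, so that combined region is unchanged — area = 77.00 mm². At z = 1.2: the cube (footprint 7×11) is included at this height (area 77.00 mm²); the cube at (-3, 6) is absent (z outside [4.5, 18]); Merging all regions: only the 7×11 cube is present, so the union is just that shape — area = 77.00 mm²; the cylinder at (7, -1) is not intersected at this z (z outside [1.5, 13.5]); Taking the first minus the rest: none of the subtracted shapes is present at this height, so that combined region is unchanged — area = 77.00 mm². Checking containment: the cross-section at z = 1.2 is a subset of the cross-section at z = 0.6.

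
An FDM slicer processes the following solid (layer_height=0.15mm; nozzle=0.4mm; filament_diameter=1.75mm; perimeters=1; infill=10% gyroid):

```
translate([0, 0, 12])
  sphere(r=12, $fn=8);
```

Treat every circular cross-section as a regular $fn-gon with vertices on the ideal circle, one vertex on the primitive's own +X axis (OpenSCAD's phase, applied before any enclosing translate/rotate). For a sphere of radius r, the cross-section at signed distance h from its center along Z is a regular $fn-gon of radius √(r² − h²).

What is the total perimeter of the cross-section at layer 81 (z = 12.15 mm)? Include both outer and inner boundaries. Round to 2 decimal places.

73.47 mm

At z = 12.15 mm: the r=12 sphere contributes a regular 8-gon of circumradius √(12²−0.15²) = 11.999 (perimeter = 2·8·11.999·sin(180°/8) = 73.47 mm). Overall, the cross-section is a single solid region. Total boundary length (outer) = 73.47 mm.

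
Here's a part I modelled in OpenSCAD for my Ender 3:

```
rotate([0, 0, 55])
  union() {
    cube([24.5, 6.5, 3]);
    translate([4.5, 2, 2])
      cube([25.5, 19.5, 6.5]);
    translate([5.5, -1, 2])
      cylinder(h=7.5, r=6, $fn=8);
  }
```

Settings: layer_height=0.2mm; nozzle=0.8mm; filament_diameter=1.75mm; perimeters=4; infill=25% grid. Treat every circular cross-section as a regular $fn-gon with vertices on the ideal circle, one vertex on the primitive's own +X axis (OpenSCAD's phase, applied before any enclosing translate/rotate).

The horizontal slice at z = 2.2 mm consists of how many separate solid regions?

1

At z = 2.2 mm: the cube is present — its section is the full 24.5×6.5 rectangle; the 25.5×19.5 cube at (4.5, 2) contributes its full rectangle; the r=6 cylinder at (5.5, -1) contributes a regular 8-gon of circumradius 6; Taking the union: the regions partially overlap (shared area 129.32 mm²), so overlapping operands fuse into one piece — 1 connected region; (whole slice rotated 55° about Z — lengths, areas and connectivity unchanged). The result has 1 disconnected region.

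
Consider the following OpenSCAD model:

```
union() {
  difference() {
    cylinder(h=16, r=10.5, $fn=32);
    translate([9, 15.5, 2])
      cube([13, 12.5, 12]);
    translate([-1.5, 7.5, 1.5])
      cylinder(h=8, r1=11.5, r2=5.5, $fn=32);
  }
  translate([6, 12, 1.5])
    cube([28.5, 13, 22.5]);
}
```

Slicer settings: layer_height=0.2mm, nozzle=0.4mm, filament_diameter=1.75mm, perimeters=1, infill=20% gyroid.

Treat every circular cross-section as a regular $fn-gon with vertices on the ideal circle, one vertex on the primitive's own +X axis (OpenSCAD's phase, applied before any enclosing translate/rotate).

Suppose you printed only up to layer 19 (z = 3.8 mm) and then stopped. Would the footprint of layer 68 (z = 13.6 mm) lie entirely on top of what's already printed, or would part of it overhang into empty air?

part overhangs

Compare the two slices. At z = 3.8: the cylinder: section is a regular 32-gon, circumradius r=10.5 (area = (32/2)·10.500²·sin(360°/32) = 344.14 mm²); the cube at (9, 15.5) (footprint 13×12.5) is included at this height (area 162.50 mm²); the cone at (-1.5, 7.5) contributes a regular 32-gon of circumradius 9.775 (interpolated between r1=11.5 and r2=5.5 at t=0.287) (area = (32/2)·9.775²·sin(360°/32) = 298.26 mm²); Taking the first minus the rest: starting from the r=10.5 cylinder (344.14 mm²), the 13×12.5 cube at (9, 15.5) misses the remaining region (no effect); the cone at (-1.5, 7.5) partially overlaps it — only the 169.65 mm² overlap (of its 298.26 mm²) is removed, clipping the outline — area = 174.49 mm²; the cube at (6, 12) (footprint 28.5×13) is included at this height (area 370.50 mm²); Taking the union: the 2 present regions are separate (no shared area or edge), so areas and boundary lengths simply add and each stays a separate island — area = 544.99 mm². At z = 13.6: the r=10.5 cylinder contributes a regular 32-gon of circumradius 10.5 (area = (32/2)·10.500²·sin(360°/32) = 344.14 mm²); the cube at (9, 15.5) is present — its section is the full 13×12.5 rectangle (area 162.50 mm²); the cone at (-1.5, 7.5) does not reach this height (z outside [1.5, 9.5]); Subtracting the remaining from the first: starting from the r=10.5 cylinder (344.14 mm²), the 13×12.5 cube at (9, 15.5) misses the remaining region (no effect) — area = 344.14 mm²; the cube at (6, 12) is present — its section is the full 28.5×13 rectangle (area 370.50 mm²); Combining (union): the 2 present regions are separate (no shared area or edge), so areas and boundary lengths simply add and each stays a separate island — area = 714.64 mm². Checking containment: at z = 13.6 the cross-section extends beyond the z = 3.8 cross-section by about 169.65 mm².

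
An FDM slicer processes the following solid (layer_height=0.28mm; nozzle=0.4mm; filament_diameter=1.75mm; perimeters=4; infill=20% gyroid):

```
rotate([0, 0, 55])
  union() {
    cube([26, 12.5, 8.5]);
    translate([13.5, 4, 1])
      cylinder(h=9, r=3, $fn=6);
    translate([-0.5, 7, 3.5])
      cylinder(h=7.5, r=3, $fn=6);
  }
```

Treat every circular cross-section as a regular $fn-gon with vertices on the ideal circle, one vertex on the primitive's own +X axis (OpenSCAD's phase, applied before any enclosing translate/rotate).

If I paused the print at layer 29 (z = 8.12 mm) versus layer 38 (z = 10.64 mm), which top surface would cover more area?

Layer 29 (z = 8.12): the 26×12.5 cube contributes its full rectangle (area 325.00 mm²); the r=3 cylinder at (13.5, 4) gives a regular 6-gon of circumradius 3 (constant along its height) (area = (6/2)·3.000²·sin(360°/6) = 23.38 mm²); the r=3 cylinder at (-0.5, 7) contributes a regular 6-gon of circumradius 3 (area = (6/2)·3.000²·sin(360°/6) = 23.38 mm²); Merging all regions: the regions partially overlap — summed areas 371.77 mm² minus the doubly-counted overlap 32.48 mm² gives 339.29 mm² — area = 339.29 mm²; (whole slice rotated 55° about Z — lengths, areas and connectivity unchanged). So its area = 339.29 mm². Layer 38 (z = 10.64): the cube is not intersected at this z (z outside [0, 8.5]); the cylinder at (13.5, 4) is not intersected at this z (z outside [1, 10]); the r=3 cylinder at (-0.5, 7) gives a regular 6-gon of circumradius 3 (constant along its height) (area = (6/2)·3.000²·sin(360°/6) = 23.38 mm²); Taking the union: only the r=3 cylinder at (-0.5, 7) is present, so the union is just that shape — area = 23.38 mm²; (rotated 55° about Z; rotation is an isometry so areas/perimeters/island counts are preserved). So its area = 23.38 mm². Layer 29 is larger (339.29 vs 23.38 mm²).

layer 29 (z = 8.12 mm)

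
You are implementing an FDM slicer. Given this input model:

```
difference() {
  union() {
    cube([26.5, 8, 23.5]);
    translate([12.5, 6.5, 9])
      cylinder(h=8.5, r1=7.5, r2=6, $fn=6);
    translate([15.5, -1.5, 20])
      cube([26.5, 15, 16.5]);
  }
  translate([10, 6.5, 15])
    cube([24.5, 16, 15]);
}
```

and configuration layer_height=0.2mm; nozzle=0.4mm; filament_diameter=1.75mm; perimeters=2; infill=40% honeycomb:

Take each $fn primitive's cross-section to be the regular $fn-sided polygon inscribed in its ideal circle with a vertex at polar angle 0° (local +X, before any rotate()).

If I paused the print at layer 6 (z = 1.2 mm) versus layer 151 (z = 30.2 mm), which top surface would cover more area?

Layer 6 (z = 1.2): the cube is present — its section is the full 26.5×8 rectangle (area 212.00 mm²); the cone at (12.5, 6.5) does not reach this height (z outside [9, 17.5]); the cube at (15.5, -1.5) does not reach this height (z outside [20, 36.5]); Combining (union): only the 26.5×8 cube is present, so the union is just that shape — area = 212.00 mm²; the cube at (10, 6.5) is absent (z outside [15, 30]); After the difference (first − rest): none of the subtracted shapes is present at this height, so the result so far is unchanged — area = 212.00 mm². So its area = 212.00 mm². Layer 151 (z = 30.2): the cube is not intersected at this z (z outside [0, 23.5]); the cone at (12.5, 6.5) is absent (z outside [9, 17.5]); the cube at (15.5, -1.5) is present — its section is the full 26.5×15 rectangle (area 397.50 mm²); Combining (union): only the 26.5×15 cube at (15.5, -1.5) is present, so the union is just that shape — area = 397.50 mm²; the cube at (10, 6.5) is absent (z outside [15, 30]); After the difference (first − rest): none of the subtracted shapes is present at this height, so the result so far is unchanged — area = 397.50 mm². So its area = 397.50 mm². Layer 151 is larger (397.50 vs 212.00 mm²).

layer 151 (z = 30.2 mm)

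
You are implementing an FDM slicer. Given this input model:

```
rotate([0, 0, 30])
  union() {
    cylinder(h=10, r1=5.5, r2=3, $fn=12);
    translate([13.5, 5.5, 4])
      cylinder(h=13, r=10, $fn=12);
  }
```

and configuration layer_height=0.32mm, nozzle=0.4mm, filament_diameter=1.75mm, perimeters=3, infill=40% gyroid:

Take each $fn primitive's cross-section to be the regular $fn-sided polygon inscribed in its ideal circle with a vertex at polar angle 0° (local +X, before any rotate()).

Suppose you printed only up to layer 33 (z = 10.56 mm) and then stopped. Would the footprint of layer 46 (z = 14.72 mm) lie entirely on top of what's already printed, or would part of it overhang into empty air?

Compare the two slices. At z = 10.56: the cone is absent (z outside [0, 10]); the cylinder at (13.5, 5.5): section is a regular 12-gon, circumradius r=10 (area = (12/2)·10.000²·sin(360°/12) = 300.00 mm²); Merging all regions: only the r=10 cylinder at (13.5, 5.5) is present, so the union is just that shape — area = 300.00 mm²; (rotated 30° about Z; rotation is an isometry so areas/perimeters/island counts are preserved). At z = 14.72: the cone is not intersected at this z (z outside [0, 10]); the r=10 cylinder at (13.5, 5.5) contributes a regular 12-gon of circumradius 10 (area = (12/2)·10.000²·sin(360°/12) = 300.00 mm²); Taking the union: only the r=10 cylinder at (13.5, 5.5) is present, so the union is just that shape — area = 300.00 mm²; (rotated 30° about Z; rotation is an isometry so areas/perimeters/island counts are preserved). Checking containment: the cross-section at z = 14.72 is a subset of the cross-section at z = 10.56.

entirely on top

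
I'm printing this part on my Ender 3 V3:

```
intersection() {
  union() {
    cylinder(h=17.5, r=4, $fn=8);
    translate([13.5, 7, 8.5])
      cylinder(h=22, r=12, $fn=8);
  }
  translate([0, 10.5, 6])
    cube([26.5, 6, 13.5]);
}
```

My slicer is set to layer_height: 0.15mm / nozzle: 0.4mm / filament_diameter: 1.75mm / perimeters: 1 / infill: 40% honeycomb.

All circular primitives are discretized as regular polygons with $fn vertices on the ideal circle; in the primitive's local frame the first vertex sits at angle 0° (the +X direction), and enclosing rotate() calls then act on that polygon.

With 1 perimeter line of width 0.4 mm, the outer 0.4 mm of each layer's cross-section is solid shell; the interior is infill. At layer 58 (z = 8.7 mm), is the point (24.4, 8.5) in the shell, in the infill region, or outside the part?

At z = 8.7 mm: the r=4 cylinder gives a regular 8-gon of circumradius 4 (constant along its height); the r=12 cylinder at (13.5, 7) gives a regular 8-gon of circumradius 12 (constant along its height); Merging all regions: the 2 present regions are separate (no shared area or edge), so areas and boundary lengths simply add and each stays a separate island — 2 connected regions; the 26.5×6 cube at (0, 10.5) contributes its full rectangle; After intersecting: the 26.5×6 cube at (0, 10.5) partially overlaps that combined region; clipping to the common part keeps 109.63 mm² — 1 connected region. Overall, the cross-section is a single solid region. The nearest boundary edge runs (21.99, 15.49)→(24.05, 10.50); distance from the point to it = 2.03 mm. The point is not inside any of the regions above, so it lies outside the cross-section (2.03 mm from the nearest boundary).

outside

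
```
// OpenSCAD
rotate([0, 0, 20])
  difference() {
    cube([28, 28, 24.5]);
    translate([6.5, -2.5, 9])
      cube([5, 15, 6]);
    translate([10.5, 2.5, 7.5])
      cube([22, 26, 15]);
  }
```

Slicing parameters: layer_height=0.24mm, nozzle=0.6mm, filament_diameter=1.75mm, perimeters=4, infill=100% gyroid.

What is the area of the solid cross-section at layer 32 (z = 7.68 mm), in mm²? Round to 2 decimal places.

337.75 mm²

At z = 7.68 mm: the cube is present — its section is the full 28×28 rectangle (area 784.00 mm²); the cube at (6.5, -2.5) is absent (z outside [9, 15]); the cube at (10.5, 2.5) is present — its section is the full 22×26 rectangle (area 572.00 mm²); Subtracting the remaining from the first: starting from the 28×28 cube (784.00 mm²), the 22×26 cube at (10.5, 2.5) partially overlaps it — only the 446.25 mm² overlap (of its 572.00 mm²) is removed, clipping the outline — area = 337.75 mm²; (rotated 20° about Z; rotation is an isometry so areas/perimeters/island counts are preserved). Overall, the cross-section is a single solid region. Net area = 337.75 mm².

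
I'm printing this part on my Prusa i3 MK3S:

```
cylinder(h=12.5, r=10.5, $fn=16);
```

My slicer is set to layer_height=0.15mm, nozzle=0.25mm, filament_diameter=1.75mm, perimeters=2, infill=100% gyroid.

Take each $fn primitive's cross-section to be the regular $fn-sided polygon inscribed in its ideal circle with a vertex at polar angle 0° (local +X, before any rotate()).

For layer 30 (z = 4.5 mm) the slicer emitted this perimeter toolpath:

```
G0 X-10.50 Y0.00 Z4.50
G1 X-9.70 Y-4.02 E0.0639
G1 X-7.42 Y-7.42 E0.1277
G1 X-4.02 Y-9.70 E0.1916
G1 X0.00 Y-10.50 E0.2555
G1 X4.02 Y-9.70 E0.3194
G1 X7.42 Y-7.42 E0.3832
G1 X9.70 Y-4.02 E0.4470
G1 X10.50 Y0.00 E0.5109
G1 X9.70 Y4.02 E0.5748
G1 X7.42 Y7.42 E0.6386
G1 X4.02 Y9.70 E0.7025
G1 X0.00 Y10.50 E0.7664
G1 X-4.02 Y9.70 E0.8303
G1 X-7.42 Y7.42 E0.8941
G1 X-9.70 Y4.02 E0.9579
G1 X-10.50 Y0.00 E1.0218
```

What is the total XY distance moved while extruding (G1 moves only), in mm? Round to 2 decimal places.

65.54 mm

Sum the Euclidean lengths of each G1 segment: total = 65.54 mm.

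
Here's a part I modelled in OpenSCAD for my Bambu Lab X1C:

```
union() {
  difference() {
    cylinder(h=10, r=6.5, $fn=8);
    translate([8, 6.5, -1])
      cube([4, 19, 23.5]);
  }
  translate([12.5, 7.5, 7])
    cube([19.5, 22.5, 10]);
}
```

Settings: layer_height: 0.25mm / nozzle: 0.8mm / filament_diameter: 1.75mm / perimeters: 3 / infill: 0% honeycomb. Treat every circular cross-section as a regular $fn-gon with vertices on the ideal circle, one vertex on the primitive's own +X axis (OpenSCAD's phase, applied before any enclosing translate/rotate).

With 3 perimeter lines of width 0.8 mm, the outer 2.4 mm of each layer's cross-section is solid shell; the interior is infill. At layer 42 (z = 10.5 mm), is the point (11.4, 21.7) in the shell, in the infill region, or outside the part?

outside

At z = 10.5 mm: the cylinder does not reach this height (z outside [0, 10]); the cube at (8, 6.5) (footprint 4×19) is included at this height; Subtracting the remaining from the first: the first operand is absent here, so nothing remains; the cube at (12.5, 7.5) (footprint 19.5×22.5) is included at this height; Combining (union): only the 19.5×22.5 cube at (12.5, 7.5) is present, so the union is just that shape — 1 connected region. Overall, the cross-section is a single solid region. The nearest boundary edge runs (12.50, 30.00)→(12.50, 7.50); distance from the point to it = 1.10 mm. The point is not inside any of the regions above, so it lies outside the cross-section (1.10 mm from the nearest boundary).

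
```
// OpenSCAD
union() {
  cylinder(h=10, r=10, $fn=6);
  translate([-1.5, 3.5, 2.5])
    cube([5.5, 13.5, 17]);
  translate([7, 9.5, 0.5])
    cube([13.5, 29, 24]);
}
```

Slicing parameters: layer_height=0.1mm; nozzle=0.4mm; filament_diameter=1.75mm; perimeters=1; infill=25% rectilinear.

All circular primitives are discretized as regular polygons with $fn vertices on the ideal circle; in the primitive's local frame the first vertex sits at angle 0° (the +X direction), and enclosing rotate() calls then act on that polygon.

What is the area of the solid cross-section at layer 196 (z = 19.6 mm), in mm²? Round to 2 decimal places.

391.50 mm²

At z = 19.6 mm: the cylinder is not intersected at this z (z outside [0, 10]); the cube at (-1.5, 3.5) does not reach this height (z outside [2.5, 19.5]); the 13.5×29 cube at (7, 9.5) contributes its full rectangle (area 391.50 mm²); Merging all regions: only the 13.5×29 cube at (7, 9.5) is present, so the union is just that shape — area = 391.50 mm². Overall, the cross-section is a single solid region. Net area = 391.50 mm².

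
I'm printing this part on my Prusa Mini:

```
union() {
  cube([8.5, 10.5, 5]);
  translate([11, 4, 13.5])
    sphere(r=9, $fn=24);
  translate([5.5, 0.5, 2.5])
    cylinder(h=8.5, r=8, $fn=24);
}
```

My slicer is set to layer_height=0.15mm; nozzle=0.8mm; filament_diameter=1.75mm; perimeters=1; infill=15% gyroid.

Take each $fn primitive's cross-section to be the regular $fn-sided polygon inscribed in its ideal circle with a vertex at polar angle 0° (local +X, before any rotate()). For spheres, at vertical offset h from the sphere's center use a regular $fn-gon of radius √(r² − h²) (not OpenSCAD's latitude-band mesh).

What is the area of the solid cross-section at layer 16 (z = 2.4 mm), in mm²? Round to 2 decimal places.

At z = 2.4 mm: the cube (footprint 8.5×10.5) is included at this height (area 89.25 mm²); the sphere at (11, 4) is not intersected at this z (|z−center|=11.100 > r=9); the cylinder at (5.5, 0.5) does not reach this height (z outside [2.5, 11]); Taking the union: only the 8.5×10.5 cube is present, so the union is just that shape — area = 89.25 mm². Overall, the cross-section is a single solid region. Net area = 89.25 mm².

89.25 mm²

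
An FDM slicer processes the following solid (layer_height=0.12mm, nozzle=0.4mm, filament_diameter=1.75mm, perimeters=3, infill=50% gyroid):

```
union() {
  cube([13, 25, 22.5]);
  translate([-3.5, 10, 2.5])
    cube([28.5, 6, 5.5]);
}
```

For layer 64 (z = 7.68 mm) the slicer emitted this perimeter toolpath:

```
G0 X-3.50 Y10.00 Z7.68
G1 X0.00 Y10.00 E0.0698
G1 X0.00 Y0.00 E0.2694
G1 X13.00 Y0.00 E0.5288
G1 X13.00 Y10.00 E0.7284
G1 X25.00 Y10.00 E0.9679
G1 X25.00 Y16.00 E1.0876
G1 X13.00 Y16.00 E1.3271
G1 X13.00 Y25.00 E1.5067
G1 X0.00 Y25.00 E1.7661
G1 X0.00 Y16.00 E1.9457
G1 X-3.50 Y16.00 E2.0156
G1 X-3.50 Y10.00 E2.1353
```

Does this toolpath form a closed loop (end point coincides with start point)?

Start point (G0): (-3.50, 10.00). End point (last G1): the path returns to the start — closed.

yes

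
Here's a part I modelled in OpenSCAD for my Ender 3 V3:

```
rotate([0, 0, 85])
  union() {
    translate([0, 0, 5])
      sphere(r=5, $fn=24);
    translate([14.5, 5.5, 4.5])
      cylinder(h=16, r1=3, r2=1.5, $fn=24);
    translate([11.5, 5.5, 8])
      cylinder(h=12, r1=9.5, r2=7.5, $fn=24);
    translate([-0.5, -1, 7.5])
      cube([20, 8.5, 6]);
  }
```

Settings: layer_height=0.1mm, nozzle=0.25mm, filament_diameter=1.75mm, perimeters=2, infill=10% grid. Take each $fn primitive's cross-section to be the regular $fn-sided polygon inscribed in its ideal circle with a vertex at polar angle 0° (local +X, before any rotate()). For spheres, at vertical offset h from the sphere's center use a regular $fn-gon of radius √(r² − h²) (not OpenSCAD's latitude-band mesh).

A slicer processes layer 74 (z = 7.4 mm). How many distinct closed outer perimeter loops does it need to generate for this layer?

At z = 7.4 mm: the r=5 sphere contributes a regular 24-gon of circumradius √(5²−2.4²) = 4.386; the cone at (14.5, 5.5) contributes a regular 24-gon of circumradius 2.728 (interpolated between r1=3 and r2=1.5 at t=0.181); the cone at (11.5, 5.5) is not intersected at this z (z outside [8, 20]); the cube at (-0.5, -1) is not intersected at this z (z outside [7.5, 13.5]); Merging all regions: the 2 present regions are separate (no shared area or edge), so areas and boundary lengths simply add and each stays a separate island — 2 connected regions; (whole slice rotated 85° about Z — lengths, areas and connectivity unchanged). The result has 2 disconnected regions.

2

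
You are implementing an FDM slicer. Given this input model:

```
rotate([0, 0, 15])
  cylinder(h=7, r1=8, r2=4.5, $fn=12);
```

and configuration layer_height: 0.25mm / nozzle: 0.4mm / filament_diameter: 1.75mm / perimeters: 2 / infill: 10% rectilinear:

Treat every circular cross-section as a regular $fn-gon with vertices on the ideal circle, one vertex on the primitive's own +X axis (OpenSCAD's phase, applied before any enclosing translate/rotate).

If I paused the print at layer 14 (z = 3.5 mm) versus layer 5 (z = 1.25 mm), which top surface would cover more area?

layer 5 (z = 1.25 mm)

Layer 14 (z = 3.5): the cone: at t=0.500 of its height the radius interpolates to r₁+(r₂−r₁)t = 6.250, giving a regular 12-gon of that circumradius (area = (12/2)·6.250²·sin(360°/12) = 117.19 mm²); (rotated 15° about Z; rotation is an isometry so areas/perimeters/island counts are preserved). So its area = 117.19 mm². Layer 5 (z = 1.25): the cone contributes a regular 12-gon of circumradius 7.375 (interpolated between r1=8 and r2=4.5 at t=0.179) (area = (12/2)·7.375²·sin(360°/12) = 163.17 mm²); (rotated 15° about Z; rotation is an isometry so areas/perimeters/island counts are preserved). So its area = 163.17 mm². Layer 5 is larger (163.17 vs 117.19 mm²).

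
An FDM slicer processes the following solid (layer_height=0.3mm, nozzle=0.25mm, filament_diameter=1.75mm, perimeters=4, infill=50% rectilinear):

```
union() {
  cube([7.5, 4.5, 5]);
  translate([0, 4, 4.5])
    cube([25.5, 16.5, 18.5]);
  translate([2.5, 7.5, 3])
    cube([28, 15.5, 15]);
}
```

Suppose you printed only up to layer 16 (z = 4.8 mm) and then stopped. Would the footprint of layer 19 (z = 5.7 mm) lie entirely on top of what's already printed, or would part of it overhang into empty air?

entirely on top

Compare the two slices. At z = 4.8: the cube (footprint 7.5×4.5) is included at this height (area 33.75 mm²); the cube at (0, 4) is present — its section is the full 25.5×16.5 rectangle (area 420.75 mm²); the cube at (2.5, 7.5) is present — its section is the full 28×15.5 rectangle (area 434.00 mm²); Combining (union): the regions partially overlap — summed areas 888.50 mm² minus the doubly-counted overlap 302.75 mm² gives 585.75 mm² — area = 585.75 mm². At z = 5.7: the cube is absent (z outside [0, 5]); the 25.5×16.5 cube at (0, 4) contributes its full rectangle (area 420.75 mm²); the cube at (2.5, 7.5) is present — its section is the full 28×15.5 rectangle (area 434.00 mm²); Combining (union): the regions partially overlap — summed areas 854.75 mm² minus the doubly-counted overlap 299.00 mm² gives 555.75 mm² — area = 555.75 mm². Checking containment: the cross-section at z = 5.7 is a subset of the cross-section at z = 4.8.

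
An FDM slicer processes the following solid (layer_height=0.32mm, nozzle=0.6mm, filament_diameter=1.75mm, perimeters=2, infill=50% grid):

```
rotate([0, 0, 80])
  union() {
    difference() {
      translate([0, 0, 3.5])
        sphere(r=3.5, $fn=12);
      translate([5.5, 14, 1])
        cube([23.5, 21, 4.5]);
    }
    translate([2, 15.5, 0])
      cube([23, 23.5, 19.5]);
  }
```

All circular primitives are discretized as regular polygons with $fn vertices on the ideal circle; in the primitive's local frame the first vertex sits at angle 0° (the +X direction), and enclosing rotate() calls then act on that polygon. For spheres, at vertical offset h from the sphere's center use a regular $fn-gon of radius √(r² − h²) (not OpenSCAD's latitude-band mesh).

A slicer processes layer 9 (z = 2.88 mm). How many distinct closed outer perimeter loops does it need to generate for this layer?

At z = 2.88 mm: the sphere: section is a regular 12-gon, circumradius = √(r²−h²) = √(3.5²−0.62²) = 3.445; the cube at (5.5, 14) (footprint 23.5×21) is included at this height; Taking the first minus the rest: starting from the r=3.5 sphere, the 23.5×21 cube at (5.5, 14) misses the remaining region (no effect) — 1 connected region; the 23×23.5 cube at (2, 15.5) contributes its full rectangle; Combining (union): the 2 present regions are separate (no shared area or edge), so areas and boundary lengths simply add and each stays a separate island — 2 connected regions; (whole slice rotated 80° about Z — lengths, areas and connectivity unchanged). The result has 2 disconnected regions.

2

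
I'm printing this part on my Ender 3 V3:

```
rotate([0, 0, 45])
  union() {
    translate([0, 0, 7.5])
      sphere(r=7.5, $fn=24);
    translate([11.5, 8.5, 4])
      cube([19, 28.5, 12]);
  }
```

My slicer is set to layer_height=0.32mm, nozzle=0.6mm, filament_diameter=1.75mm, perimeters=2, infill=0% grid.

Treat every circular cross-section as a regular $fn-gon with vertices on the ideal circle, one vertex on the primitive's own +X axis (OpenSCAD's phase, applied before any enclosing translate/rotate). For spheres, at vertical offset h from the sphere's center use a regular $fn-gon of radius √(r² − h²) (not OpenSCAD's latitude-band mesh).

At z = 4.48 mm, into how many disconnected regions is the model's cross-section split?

At z = 4.48 mm: the r=7.5 sphere contributes a regular 24-gon of circumradius √(7.5²−3.02²) = 6.865; the cube at (11.5, 8.5) (footprint 19×28.5) is included at this height; Taking the union: the 2 present regions are separate (no shared area or edge), so areas and boundary lengths simply add and each stays a separate island — 2 connected regions; (rotated 45° about Z; rotation is an isometry so areas/perimeters/island counts are preserved). The result has 2 disconnected regions.

2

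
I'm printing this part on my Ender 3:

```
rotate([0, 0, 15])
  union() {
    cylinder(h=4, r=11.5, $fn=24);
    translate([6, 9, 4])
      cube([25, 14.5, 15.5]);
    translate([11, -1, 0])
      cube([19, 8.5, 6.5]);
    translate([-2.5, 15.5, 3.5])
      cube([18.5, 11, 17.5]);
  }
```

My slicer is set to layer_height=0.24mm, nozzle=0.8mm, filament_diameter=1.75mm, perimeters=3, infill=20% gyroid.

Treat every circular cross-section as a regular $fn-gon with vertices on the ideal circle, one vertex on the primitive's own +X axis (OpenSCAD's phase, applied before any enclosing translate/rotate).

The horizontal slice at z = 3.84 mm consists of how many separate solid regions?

At z = 3.84 mm: the cylinder: section is a regular 24-gon, circumradius r=11.5; the cube at (6, 9) does not reach this height (z outside [4, 19.5]); the cube at (11, -1) (footprint 19×8.5) is included at this height; the cube at (-2.5, 15.5) (footprint 18.5×11) is included at this height; Merging all regions: the regions partially overlap (shared area 1.35 mm²), so overlapping operands fuse into one piece — 2 connected regions; (whole slice rotated 15° about Z — lengths, areas and connectivity unchanged). The result has 2 disconnected regions.

2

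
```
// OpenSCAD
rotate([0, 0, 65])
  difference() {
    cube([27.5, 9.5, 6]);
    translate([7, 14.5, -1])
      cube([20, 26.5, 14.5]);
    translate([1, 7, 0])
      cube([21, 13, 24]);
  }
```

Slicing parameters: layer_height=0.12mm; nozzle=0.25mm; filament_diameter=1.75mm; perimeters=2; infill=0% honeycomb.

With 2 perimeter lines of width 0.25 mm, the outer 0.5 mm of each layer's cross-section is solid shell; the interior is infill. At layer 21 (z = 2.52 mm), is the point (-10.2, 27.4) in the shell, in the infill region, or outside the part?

outside

At z = 2.52 mm: the 27.5×9.5 cube contributes its full rectangle; the 20×26.5 cube at (7, 14.5) contributes its full rectangle; the cube at (1, 7) (footprint 21×13) is included at this height; Taking the first minus the rest: starting from the 27.5×9.5 cube, the 20×26.5 cube at (7, 14.5) misses the remaining region (no effect); the 21×13 cube at (1, 7) partially overlaps it — only the 52.50 mm² overlap (of its 273.00 mm²) is removed, clipping the outline — 1 connected region; (rotated 65° about Z; rotation is an isometry so areas/perimeters/island counts are preserved). Overall, the cross-section is a single solid region. Undo the 65° rotation: the query point maps to (20.522, 20.824) in the un-rotated model frame. The nearest boundary edge runs (22.00, 7.00)→(22.00, 9.50); distance from the point to it = 11.42 mm. The point is not inside any of the regions above, so it lies outside the cross-section (11.42 mm from the nearest boundary).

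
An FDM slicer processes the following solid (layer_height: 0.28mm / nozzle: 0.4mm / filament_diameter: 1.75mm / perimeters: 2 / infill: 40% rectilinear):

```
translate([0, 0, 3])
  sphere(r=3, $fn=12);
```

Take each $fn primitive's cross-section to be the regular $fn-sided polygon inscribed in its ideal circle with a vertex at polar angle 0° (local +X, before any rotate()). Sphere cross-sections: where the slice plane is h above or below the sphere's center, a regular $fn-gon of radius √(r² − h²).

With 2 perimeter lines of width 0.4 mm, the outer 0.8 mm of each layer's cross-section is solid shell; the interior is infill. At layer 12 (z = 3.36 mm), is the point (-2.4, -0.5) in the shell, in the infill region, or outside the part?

shell

At z = 3.36 mm: the r=3 sphere slices to a regular 12-gon of circumradius 2.978 (√(r²−h²) with h=0.36 from center). Overall, the cross-section is a single solid region. The nearest boundary edge runs (-2.98, 0.00)→(-2.58, -1.49); distance from the point to it = 0.43 mm. The point is inside the cross-section, 0.43 mm from the nearest boundary — within the 0.8 mm shell band (2 × 0.4).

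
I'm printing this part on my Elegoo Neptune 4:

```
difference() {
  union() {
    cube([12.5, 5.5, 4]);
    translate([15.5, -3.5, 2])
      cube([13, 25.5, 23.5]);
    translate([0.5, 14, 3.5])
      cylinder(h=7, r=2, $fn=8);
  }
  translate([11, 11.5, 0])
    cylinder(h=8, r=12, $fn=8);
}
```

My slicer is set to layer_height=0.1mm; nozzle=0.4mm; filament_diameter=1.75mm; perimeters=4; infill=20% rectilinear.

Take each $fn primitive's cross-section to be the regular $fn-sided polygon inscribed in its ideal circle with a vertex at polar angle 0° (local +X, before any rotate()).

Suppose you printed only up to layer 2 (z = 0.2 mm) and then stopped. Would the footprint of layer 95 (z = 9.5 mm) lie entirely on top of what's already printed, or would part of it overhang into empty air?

Compare the two slices. At z = 0.2: the 12.5×5.5 cube contributes its full rectangle (area 68.75 mm²); the cube at (15.5, -3.5) does not reach this height (z outside [2, 25.5]); the cylinder at (0.5, 14) is absent (z outside [3.5, 10.5]); Combining (union): only the 12.5×5.5 cube is present, so the union is just that shape — area = 68.75 mm²; the r=12 cylinder at (11, 11.5) contributes a regular 8-gon of circumradius 12 (area = (8/2)·12.000²·sin(360°/8) = 407.29 mm²); After the difference (first − rest): starting from the result so far (68.75 mm²), the r=12 cylinder at (11, 11.5) partially overlaps it — only the 45.21 mm² overlap (of its 407.29 mm²) is removed, clipping the outline — area = 23.54 mm². At z = 9.5: the cube does not reach this height (z outside [0, 4]); the 13×25.5 cube at (15.5, -3.5) contributes its full rectangle (area 331.50 mm²); the cylinder at (0.5, 14): section is a regular 8-gon, circumradius r=2 (area = (8/2)·2.000²·sin(360°/8) = 11.31 mm²); Taking the union: the 2 present regions are separate (no shared area or edge), so areas and boundary lengths simply add and each stays a separate island — area = 342.81 mm²; the cylinder at (11, 11.5) is not intersected at this z (z outside [0, 8]); Subtracting the remaining from the first: none of the subtracted shapes is present at this height, so that combined region is unchanged — area = 342.81 mm². Checking containment: at z = 9.5 the cross-section extends beyond the z = 0.2 cross-section by about 342.81 mm².

part overhangs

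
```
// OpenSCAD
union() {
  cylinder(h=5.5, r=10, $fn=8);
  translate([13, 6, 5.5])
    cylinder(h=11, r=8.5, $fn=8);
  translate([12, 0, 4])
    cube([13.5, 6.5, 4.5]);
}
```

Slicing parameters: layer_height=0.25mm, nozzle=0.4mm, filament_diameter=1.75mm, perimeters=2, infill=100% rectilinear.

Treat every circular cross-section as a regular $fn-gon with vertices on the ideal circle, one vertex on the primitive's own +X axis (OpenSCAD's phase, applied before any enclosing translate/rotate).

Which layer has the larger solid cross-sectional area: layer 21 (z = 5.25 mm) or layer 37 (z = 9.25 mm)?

layer 21 (z = 5.25 mm)

Layer 21 (z = 5.25): the cylinder: section is a regular 8-gon, circumradius r=10 (area = (8/2)·10.000²·sin(360°/8) = 282.84 mm²); the cylinder at (13, 6) does not reach this height (z outside [5.5, 16.5]); the cube at (12, 0) (footprint 13.5×6.5) is included at this height (area 87.75 mm²); Taking the union: the 2 present regions are separate (no shared area or edge), so areas and boundary lengths simply add and each stays a separate island — area = 370.59 mm². So its area = 370.59 mm². Layer 37 (z = 9.25): the cylinder does not reach this height (z outside [0, 5.5]); the r=8.5 cylinder at (13, 6) gives a regular 8-gon of circumradius 8.5 (constant along its height) (area = (8/2)·8.500²·sin(360°/8) = 204.35 mm²); the cube at (12, 0) is absent (z outside [4, 8.5]); Merging all regions: only the r=8.5 cylinder at (13, 6) is present, so the union is just that shape — area = 204.35 mm². So its area = 204.35 mm². Layer 21 is larger (370.59 vs 204.35 mm²).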